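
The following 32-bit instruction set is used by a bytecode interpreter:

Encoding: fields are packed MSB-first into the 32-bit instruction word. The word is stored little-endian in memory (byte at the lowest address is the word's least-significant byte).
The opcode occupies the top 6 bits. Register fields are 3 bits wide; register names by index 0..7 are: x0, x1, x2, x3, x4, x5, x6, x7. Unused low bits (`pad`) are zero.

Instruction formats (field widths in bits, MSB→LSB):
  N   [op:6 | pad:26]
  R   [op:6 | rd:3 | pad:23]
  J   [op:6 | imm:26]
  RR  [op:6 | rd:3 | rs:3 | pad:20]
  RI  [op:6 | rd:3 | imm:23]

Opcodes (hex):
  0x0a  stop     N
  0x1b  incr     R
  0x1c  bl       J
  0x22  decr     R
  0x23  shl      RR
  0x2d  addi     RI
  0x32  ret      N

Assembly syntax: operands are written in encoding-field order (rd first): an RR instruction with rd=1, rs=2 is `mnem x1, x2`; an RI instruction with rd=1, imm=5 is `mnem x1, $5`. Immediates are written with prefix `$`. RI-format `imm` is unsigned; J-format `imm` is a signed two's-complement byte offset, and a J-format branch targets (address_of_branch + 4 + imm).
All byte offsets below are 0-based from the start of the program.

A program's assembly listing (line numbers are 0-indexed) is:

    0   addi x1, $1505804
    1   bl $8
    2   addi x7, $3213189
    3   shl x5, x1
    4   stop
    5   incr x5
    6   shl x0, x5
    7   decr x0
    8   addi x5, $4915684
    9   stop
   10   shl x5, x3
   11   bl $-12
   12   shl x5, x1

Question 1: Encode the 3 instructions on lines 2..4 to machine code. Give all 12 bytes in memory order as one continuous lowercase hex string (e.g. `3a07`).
2. addi fields op=0x2d:6|rd=7:3|imm=3213189:23 → word b7b10785h → 85 07 b1 b7
3. shl fields op=0x23:6|rd=5:3|rs=1:3|pad=0:20 → word 8e900000h → 00 00 90 8e
4. stop fields op=0xa:6|pad=0:26 → word 28000000h → 00 00 00 28

8507b1b70000908e00000028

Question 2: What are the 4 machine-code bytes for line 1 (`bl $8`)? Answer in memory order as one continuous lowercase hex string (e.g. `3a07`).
L1: bl op=0x1c:6|imm=8:26 ⇒ 0x70000008 ⇒ little 08 00 00 70

08000070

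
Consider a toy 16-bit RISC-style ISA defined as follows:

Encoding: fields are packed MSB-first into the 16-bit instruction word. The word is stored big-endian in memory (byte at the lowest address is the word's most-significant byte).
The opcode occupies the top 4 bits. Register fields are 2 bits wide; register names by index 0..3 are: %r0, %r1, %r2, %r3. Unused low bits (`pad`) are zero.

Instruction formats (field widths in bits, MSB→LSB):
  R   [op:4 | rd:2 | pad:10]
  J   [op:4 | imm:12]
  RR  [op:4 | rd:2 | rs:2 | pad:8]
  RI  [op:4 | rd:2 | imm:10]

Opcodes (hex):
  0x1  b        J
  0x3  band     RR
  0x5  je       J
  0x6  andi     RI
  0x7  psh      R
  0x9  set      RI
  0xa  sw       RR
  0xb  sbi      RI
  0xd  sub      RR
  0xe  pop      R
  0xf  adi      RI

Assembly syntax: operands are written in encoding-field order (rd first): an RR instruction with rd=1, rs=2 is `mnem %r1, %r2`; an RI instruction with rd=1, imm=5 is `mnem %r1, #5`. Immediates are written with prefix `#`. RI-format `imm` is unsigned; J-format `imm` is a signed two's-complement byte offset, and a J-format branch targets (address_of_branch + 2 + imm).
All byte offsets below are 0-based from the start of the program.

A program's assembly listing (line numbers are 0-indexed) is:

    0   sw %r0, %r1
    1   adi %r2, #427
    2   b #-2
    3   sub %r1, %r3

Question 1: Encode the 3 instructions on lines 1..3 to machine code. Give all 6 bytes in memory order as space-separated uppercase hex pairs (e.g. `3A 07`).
F9 AB 1F FE D7 00

L1: adi op=0xf:4|rd=2:2|imm=427:10 ⇒ 0xf9ab ⇒ big f9 ab
L2: b op=0x1:4|imm=-2:12 ⇒ 0x1ffe ⇒ big 1f fe
L3: sub op=0xd:4|rd=1:2|rs=3:2|pad=0:8 ⇒ 0xd700 ⇒ big d7 00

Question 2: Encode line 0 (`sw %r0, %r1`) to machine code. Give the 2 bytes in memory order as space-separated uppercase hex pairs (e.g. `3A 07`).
L0: sw op=0xa:4|rd=0:2|rs=1:2|pad=0:8 ⇒ 0xa100 ⇒ big a1 00

A1 00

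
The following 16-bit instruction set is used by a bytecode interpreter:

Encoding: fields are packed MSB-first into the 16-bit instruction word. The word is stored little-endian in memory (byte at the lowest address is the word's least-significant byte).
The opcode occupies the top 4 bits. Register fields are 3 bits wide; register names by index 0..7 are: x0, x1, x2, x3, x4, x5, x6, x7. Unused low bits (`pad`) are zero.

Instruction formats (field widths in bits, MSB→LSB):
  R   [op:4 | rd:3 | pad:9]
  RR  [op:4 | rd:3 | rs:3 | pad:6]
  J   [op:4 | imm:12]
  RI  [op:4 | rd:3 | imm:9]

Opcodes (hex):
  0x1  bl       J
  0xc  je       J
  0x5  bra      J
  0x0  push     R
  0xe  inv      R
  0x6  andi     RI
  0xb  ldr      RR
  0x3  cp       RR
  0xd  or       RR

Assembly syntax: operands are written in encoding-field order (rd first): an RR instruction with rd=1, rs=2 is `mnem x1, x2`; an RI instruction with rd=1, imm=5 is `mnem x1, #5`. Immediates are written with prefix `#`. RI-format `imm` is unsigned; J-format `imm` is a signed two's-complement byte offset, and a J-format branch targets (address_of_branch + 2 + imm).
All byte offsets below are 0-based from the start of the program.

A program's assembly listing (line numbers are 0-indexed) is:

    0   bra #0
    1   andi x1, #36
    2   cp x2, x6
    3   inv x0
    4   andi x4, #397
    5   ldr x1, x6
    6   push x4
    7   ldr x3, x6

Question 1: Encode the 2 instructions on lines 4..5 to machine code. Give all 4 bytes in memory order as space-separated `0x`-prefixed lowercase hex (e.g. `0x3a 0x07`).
line 4 (andi): pack op=0x6:4|rd=4:3|imm=397:9 = 0x698d; little→ 8d 69
line 5 (ldr): pack op=0xb:4|rd=1:3|rs=6:3|pad=0:6 = 0xb380; little→ 80 b3

0x8d 0x69 0x80 0xb3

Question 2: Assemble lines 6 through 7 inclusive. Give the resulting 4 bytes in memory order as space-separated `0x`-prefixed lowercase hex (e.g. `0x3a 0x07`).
0x00 0x08 0x80 0xb7

6. push fields op=0x0:4|rd=4:3|pad=0:9 → word 0800h → 00 08
7. ldr fields op=0xb:4|rd=3:3|rs=6:3|pad=0:6 → word b780h → 80 b7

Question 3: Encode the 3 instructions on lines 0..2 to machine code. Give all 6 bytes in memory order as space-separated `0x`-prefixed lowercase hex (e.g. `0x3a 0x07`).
0x00 0x50 0x24 0x62 0x80 0x35

line 0 (bra): pack op=0x5:4|imm=0:12 = 0x5000; little→ 00 50
line 1 (andi): pack op=0x6:4|rd=1:3|imm=36:9 = 0x6224; little→ 24 62
line 2 (cp): pack op=0x3:4|rd=2:3|rs=6:3|pad=0:6 = 0x3580; little→ 80 35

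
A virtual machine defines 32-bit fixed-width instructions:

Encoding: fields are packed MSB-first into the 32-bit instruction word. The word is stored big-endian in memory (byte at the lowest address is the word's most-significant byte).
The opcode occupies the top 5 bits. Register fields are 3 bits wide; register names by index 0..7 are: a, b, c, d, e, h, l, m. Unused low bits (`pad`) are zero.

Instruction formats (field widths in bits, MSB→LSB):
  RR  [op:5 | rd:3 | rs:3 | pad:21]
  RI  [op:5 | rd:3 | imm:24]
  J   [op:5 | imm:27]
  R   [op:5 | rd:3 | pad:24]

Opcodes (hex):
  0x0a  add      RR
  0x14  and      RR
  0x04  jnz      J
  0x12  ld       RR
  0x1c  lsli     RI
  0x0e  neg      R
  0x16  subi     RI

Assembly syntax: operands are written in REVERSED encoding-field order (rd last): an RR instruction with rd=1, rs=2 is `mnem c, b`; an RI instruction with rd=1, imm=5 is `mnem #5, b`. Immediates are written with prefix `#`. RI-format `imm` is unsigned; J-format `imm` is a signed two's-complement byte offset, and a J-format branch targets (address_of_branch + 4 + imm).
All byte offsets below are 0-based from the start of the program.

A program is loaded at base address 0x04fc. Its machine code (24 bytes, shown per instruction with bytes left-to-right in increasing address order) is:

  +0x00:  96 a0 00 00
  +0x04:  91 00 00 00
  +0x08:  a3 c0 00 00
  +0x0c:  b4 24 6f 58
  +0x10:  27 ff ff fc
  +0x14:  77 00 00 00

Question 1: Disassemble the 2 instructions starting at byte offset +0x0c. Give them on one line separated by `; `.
[0c] b4 24 6f 58 → 0xb4246f58
  top 5b → 0x16 → subi [RI]
  [26:24] rd=4 = e
  [23:0] imm=2387800 = #2387800
[10] 27 ff ff fc → 0x27fffffc
  top 5b → 0x4 → jnz [J]
  [26:0] imm=134217724 (s27→-4) = #-4

subi #2387800, e; jnz #-4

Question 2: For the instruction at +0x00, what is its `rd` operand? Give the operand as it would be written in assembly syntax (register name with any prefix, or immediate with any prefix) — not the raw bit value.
@+00  big-endian(96 a0 00 00) = 0x96a00000
  opcode bits[31:27]=0x12: ld/RR
  rd: (w>>24)&0x7=0x6 → l
  rs: (w>>21)&0x7=0x5 → h

l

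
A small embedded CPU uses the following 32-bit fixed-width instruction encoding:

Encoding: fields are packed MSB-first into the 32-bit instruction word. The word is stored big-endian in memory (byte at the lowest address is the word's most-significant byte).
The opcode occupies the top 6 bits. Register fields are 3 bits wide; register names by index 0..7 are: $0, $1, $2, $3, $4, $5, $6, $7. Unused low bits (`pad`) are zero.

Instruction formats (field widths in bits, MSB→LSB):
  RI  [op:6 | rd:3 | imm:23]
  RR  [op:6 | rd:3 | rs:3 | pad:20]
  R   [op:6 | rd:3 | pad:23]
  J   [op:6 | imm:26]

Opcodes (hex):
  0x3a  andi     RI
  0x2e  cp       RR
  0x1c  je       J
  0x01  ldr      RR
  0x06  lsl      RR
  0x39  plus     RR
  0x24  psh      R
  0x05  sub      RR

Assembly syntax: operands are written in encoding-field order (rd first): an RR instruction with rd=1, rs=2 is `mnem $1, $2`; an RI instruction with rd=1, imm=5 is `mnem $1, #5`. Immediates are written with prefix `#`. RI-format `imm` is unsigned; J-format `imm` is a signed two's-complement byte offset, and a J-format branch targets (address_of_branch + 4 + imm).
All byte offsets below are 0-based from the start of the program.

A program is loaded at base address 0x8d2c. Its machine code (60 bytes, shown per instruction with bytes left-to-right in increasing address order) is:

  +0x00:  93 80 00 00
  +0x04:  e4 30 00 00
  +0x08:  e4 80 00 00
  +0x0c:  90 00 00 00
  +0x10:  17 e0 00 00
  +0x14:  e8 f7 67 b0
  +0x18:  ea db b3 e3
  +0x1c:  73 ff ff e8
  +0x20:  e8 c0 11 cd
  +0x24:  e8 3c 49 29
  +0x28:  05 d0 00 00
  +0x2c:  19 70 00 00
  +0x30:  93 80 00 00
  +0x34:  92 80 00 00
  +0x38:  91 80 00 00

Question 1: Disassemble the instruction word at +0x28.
[28] 05 d0 00 00 → 0x05d00000
  op=0x05d00000>>26=0x1 ⇒ ldr (RR)
  rd: (w>>23)&0x7=0x3 → $3
  rs: (w>>20)&0x7=0x5 → $5

ldr $3, $5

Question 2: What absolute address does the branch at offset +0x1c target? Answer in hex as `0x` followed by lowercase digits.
0x8d34

[1c] 73 ff ff e8 → 0x73ffffe8
  op=0x73ffffe8>>26=0x1c ⇒ je (J)
  imm: (w>>0)&0x3ffffff=0x3ffffe8 (s26→-24) → #-24
  target = base 0x8d2c + off 0x1c + 4 + imm -24 = 0x8d34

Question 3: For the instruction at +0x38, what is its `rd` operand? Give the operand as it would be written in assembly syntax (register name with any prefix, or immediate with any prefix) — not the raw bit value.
off 0x38: read 91 80 00 00 as big → 0x91800000
  op=0x91800000>>26=0x24 ⇒ psh (R)
  rd: (w>>23)&0x7=0x3 → $3

$3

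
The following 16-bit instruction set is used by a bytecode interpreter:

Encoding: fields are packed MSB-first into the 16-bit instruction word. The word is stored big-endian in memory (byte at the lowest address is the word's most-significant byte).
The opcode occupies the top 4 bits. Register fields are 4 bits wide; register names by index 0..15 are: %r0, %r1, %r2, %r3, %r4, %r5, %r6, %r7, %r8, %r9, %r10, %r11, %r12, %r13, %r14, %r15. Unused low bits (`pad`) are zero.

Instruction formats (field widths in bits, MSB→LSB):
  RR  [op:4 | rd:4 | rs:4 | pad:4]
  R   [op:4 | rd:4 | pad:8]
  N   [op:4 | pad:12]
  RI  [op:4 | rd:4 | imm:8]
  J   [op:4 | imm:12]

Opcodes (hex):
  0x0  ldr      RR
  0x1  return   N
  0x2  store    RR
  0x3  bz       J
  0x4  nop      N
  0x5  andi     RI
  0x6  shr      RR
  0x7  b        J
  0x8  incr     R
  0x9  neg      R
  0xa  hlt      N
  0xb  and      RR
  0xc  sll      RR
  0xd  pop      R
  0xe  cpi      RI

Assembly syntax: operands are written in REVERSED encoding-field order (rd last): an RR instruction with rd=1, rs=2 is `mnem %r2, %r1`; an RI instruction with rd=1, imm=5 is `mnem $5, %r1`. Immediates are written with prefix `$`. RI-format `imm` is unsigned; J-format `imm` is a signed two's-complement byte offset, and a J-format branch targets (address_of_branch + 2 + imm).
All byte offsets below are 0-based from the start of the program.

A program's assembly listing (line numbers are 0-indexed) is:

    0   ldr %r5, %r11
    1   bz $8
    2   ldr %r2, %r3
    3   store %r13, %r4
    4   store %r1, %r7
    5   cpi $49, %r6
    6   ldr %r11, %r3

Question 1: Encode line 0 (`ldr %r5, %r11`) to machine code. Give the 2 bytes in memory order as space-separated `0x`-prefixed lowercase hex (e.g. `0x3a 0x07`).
0x0b 0x50

line 0 (ldr): pack op=0x0:4|rd=11:4|rs=5:4|pad=0:4 = 0x0b50; big→ 0b 50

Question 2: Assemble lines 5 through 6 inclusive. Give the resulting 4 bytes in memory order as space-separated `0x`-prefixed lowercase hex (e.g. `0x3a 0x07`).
0xe6 0x31 0x03 0xb0

L5: cpi op=0xe:4|rd=6:4|imm=49:8 ⇒ 0xe631 ⇒ big e6 31
L6: ldr op=0x0:4|rd=3:4|rs=11:4|pad=0:4 ⇒ 0x03b0 ⇒ big 03 b0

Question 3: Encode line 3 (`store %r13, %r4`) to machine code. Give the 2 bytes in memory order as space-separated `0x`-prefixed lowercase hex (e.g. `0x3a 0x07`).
0x24 0xd0

L3: store op=0x2:4|rd=4:4|rs=13:4|pad=0:4 ⇒ 0x24d0 ⇒ big 24 d0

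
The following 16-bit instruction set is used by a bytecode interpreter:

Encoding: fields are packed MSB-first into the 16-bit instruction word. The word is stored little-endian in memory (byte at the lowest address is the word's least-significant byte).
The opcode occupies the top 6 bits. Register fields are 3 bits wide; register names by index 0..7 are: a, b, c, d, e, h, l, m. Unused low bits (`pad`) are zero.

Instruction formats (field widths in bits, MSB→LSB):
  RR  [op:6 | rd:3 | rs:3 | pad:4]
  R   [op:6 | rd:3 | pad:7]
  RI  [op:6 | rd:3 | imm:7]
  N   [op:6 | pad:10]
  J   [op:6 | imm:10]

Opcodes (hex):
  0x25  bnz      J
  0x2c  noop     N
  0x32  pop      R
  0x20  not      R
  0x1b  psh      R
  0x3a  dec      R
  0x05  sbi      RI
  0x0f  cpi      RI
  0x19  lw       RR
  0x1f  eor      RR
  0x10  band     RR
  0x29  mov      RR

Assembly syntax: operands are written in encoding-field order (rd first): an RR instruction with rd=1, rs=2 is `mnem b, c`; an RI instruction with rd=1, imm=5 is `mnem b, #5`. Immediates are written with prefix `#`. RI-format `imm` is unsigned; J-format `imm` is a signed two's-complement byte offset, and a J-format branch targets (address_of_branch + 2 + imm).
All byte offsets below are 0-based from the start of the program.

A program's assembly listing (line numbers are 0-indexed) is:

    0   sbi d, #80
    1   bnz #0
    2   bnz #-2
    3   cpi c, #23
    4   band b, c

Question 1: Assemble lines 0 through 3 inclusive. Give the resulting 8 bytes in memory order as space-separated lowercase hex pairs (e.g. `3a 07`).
d0 15 00 94 fe 97 17 3d

line 0 (sbi): pack op=0x5:6|rd=3:3|imm=80:7 = 0x15d0; little→ d0 15
line 1 (bnz): pack op=0x25:6|imm=0:10 = 0x9400; little→ 00 94
line 2 (bnz): pack op=0x25:6|imm=-2:10 = 0x97fe; little→ fe 97
line 3 (cpi): pack op=0xf:6|rd=2:3|imm=23:7 = 0x3d17; little→ 17 3d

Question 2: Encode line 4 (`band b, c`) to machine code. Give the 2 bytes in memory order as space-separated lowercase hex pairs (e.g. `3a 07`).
line 4 (band): pack op=0x10:6|rd=1:3|rs=2:3|pad=0:4 = 0x40a0; little→ a0 40

a0 40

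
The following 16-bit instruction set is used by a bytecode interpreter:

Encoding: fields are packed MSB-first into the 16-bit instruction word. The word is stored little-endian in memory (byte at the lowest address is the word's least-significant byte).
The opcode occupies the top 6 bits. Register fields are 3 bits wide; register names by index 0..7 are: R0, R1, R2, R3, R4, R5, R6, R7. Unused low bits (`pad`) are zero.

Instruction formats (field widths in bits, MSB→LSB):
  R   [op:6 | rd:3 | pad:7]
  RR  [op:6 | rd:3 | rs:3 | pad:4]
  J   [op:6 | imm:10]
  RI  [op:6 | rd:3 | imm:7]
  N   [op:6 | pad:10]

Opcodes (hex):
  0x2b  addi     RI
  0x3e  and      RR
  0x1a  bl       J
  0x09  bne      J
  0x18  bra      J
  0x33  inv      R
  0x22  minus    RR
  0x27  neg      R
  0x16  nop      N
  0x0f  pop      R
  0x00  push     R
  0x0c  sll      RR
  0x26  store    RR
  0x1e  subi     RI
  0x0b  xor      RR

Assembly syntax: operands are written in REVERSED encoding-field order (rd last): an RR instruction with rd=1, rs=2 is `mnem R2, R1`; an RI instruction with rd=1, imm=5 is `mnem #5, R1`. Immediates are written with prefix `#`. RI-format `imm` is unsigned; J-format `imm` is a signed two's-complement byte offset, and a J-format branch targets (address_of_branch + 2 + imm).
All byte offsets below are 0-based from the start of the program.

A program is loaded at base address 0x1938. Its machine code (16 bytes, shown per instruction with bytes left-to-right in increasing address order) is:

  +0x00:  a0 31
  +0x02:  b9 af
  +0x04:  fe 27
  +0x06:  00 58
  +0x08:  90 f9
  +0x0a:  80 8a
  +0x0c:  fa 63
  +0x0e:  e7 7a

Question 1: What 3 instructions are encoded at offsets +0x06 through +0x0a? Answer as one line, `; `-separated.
[06] 00 58 → 0x5800
  opcode bits[15:10]=0x16: nop/N
[08] 90 f9 → 0xf990
  opcode bits[15:10]=0x3e: and/RR
  rd@[9:7]=0x3 ⇒ R3
  rs@[6:4]=0x1 ⇒ R1
[0a] 80 8a → 0x8a80
  opcode bits[15:10]=0x22: minus/RR
  rd@[9:7]=0x5 ⇒ R5
  rs@[6:4]=0x0 ⇒ R0

nop; and R1, R3; minus R0, R5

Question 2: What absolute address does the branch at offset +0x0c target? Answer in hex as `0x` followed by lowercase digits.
0x1940

+0x0c: fa 63 ⇒ word 0x63fa (little)
  top 6b → 0x18 → bra [J]
  imm: (w>>0)&0x3ff=0x3fa (s10→-6) → #-6
  target = base 0x1938 + off 0x0c + 2 + imm -6 = 0x1940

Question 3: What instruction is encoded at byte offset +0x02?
addi #57, R7

@+02  little-endian(b9 af) = 0xafb9
  top 6b → 0x2b → addi [RI]
  rd: (w>>7)&0x7=0x7 → R7
  imm: (w>>0)&0x7f=0x39 → #57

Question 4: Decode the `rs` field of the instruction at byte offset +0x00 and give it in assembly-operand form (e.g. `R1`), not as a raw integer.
@+00  little-endian(a0 31) = 0x31a0
  opcode bits[15:10]=0xc: sll/RR
  rd@[9:7]=0x3 ⇒ R3
  rs@[6:4]=0x2 ⇒ R2

R2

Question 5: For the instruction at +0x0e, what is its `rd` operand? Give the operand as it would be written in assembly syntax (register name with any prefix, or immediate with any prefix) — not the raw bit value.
@+0e  little-endian(e7 7a) = 0x7ae7
  opcode bits[15:10]=0x1e: subi/RI
  [9:7] rd=5 = R5
  [6:0] imm=103 = #103

R5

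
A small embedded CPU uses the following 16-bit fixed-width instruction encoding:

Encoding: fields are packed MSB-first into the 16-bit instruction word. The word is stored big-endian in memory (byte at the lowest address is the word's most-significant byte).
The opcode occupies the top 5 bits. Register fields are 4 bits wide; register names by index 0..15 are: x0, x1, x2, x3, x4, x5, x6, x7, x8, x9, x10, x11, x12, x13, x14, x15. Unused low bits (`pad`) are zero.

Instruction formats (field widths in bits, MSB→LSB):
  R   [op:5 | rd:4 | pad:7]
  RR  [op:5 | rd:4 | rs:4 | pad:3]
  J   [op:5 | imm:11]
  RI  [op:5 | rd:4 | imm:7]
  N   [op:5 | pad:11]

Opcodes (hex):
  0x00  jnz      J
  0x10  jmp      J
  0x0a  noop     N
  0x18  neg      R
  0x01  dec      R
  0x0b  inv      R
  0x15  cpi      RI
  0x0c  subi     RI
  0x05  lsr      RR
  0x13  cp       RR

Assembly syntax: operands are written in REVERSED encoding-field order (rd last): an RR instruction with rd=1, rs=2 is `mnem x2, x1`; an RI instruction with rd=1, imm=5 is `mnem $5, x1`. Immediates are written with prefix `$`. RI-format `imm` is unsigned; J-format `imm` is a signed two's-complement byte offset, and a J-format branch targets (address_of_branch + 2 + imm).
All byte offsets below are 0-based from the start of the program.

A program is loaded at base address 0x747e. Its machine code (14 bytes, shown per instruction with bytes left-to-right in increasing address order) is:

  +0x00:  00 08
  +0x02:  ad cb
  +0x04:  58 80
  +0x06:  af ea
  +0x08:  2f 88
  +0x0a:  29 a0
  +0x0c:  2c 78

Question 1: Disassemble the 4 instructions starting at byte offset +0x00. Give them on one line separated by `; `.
off 0x00: read 00 08 as big → 0x0008
  opcode bits[15:11]=0x0: jnz/J
  imm@[10:0]=0x8 ⇒ $8
off 0x02: read ad cb as big → 0xadcb
  opcode bits[15:11]=0x15: cpi/RI
  rd@[10:7]=0xb ⇒ x11
  imm@[6:0]=0x4b ⇒ $75
off 0x04: read 58 80 as big → 0x5880
  opcode bits[15:11]=0xb: inv/R
  rd@[10:7]=0x1 ⇒ x1
off 0x06: read af ea as big → 0xafea
  opcode bits[15:11]=0x15: cpi/RI
  rd@[10:7]=0xf ⇒ x15
  imm@[6:0]=0x6a ⇒ $106

jnz $8; cpi $75, x11; inv x1; cpi $106, x15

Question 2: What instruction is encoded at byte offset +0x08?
+0x08: 2f 88 ⇒ word 0x2f88 (big)
  opcode bits[15:11]=0x5: lsr/RR
  [10:7] rd=15 = x15
  [6:3] rs=1 = x1

lsr x1, x15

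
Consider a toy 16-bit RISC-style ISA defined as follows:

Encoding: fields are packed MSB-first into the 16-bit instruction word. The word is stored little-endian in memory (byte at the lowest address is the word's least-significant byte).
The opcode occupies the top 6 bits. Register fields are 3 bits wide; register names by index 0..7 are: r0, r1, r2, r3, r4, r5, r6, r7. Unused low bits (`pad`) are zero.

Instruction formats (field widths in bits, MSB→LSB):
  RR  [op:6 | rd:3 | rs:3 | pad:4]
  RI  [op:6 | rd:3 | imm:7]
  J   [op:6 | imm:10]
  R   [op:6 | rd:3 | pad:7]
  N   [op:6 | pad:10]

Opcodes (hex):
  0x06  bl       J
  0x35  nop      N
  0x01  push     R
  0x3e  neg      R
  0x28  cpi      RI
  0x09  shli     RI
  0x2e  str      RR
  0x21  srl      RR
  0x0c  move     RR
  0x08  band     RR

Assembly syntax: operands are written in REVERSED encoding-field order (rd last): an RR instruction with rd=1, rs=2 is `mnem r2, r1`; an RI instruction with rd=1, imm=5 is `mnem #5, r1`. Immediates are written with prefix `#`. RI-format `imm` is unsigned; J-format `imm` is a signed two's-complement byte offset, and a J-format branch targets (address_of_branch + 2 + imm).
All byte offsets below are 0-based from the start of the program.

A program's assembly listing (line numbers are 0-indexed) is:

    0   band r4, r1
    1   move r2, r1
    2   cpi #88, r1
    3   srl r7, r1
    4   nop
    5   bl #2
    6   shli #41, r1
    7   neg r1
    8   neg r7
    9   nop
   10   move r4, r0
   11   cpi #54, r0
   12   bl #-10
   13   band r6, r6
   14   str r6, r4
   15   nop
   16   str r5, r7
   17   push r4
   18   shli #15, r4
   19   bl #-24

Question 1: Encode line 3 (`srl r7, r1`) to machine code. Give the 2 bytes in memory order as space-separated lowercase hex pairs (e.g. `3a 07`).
line 3 (srl): pack op=0x21:6|rd=1:3|rs=7:3|pad=0:4 = 0x84f0; little→ f0 84

f0 84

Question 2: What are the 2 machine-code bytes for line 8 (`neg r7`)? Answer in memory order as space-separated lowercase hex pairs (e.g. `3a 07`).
80 fb

8. neg fields op=0x3e:6|rd=7:3|pad=0:7 → word fb80h → 80 fb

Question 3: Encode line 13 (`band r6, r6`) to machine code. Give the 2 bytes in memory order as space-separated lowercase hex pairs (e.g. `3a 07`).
13. band fields op=0x8:6|rd=6:3|rs=6:3|pad=0:4 → word 2360h → 60 23

60 23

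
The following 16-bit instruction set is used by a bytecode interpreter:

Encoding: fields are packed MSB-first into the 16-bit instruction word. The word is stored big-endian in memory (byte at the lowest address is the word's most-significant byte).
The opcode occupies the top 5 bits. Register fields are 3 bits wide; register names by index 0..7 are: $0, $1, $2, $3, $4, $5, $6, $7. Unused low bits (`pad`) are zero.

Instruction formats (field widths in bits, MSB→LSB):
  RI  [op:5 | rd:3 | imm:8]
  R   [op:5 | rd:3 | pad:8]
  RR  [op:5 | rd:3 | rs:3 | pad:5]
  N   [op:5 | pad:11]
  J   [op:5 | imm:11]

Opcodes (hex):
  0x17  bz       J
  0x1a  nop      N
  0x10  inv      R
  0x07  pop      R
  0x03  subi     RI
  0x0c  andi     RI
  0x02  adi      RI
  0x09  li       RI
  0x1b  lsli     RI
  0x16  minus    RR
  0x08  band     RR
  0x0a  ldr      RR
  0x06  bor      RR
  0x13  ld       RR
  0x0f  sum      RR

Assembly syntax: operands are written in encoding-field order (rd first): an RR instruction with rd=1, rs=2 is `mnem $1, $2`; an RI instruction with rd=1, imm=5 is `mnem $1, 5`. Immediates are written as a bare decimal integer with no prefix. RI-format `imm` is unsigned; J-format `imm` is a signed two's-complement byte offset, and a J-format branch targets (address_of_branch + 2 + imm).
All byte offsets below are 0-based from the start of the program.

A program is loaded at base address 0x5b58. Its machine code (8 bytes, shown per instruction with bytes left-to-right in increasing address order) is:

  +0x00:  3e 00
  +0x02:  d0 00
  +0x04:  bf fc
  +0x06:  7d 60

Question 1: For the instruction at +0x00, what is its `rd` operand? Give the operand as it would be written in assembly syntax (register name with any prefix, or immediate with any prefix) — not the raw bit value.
@+00  big-endian(3e 00) = 0x3e00
  top 5b → 0x7 → pop [R]
  rd: (w>>8)&0x7=0x6 → $6

$6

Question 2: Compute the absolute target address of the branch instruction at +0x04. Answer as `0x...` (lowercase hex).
0x5b5a

[04] bf fc → 0xbffc
  top 5b → 0x17 → bz [J]
  [10:0] imm=2044 (s11→-4) = -4
  target = base 0x5b58 + off 0x04 + 2 + imm -4 = 0x5b5a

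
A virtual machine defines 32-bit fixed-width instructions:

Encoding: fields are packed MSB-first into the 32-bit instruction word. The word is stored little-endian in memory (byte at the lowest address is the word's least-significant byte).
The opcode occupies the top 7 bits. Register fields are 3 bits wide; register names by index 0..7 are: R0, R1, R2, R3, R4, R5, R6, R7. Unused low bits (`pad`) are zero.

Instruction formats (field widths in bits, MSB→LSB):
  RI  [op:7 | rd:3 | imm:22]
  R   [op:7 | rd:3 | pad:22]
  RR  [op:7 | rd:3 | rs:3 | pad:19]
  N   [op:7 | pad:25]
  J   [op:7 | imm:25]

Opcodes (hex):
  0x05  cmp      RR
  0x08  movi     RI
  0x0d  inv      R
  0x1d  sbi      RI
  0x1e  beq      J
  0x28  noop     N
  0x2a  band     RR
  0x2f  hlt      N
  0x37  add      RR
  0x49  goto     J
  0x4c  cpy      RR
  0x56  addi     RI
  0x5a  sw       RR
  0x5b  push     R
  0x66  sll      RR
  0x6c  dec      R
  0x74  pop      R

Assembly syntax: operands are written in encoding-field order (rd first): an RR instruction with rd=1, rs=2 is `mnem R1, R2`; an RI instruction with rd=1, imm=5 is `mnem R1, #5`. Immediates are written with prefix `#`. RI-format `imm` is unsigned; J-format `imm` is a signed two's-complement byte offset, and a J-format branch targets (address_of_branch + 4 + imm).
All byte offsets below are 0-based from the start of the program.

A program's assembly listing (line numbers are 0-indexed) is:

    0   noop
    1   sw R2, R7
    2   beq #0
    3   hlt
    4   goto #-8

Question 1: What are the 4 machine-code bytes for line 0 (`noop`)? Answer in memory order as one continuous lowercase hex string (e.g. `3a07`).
00000050

0. noop fields op=0x28:7|pad=0:25 → word 50000000h → 00 00 00 50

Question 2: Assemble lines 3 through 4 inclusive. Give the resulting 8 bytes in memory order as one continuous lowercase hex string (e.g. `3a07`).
line 3 (hlt): pack op=0x2f:7|pad=0:25 = 0x5e000000; little→ 00 00 00 5e
line 4 (goto): pack op=0x49:7|imm=-8:25 = 0x93fffff8; little→ f8 ff ff 93

0000005ef8ffff93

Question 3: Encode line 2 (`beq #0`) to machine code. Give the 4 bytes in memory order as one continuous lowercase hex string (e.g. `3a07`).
2. beq fields op=0x1e:7|imm=0:25 → word 3c000000h → 00 00 00 3c

0000003c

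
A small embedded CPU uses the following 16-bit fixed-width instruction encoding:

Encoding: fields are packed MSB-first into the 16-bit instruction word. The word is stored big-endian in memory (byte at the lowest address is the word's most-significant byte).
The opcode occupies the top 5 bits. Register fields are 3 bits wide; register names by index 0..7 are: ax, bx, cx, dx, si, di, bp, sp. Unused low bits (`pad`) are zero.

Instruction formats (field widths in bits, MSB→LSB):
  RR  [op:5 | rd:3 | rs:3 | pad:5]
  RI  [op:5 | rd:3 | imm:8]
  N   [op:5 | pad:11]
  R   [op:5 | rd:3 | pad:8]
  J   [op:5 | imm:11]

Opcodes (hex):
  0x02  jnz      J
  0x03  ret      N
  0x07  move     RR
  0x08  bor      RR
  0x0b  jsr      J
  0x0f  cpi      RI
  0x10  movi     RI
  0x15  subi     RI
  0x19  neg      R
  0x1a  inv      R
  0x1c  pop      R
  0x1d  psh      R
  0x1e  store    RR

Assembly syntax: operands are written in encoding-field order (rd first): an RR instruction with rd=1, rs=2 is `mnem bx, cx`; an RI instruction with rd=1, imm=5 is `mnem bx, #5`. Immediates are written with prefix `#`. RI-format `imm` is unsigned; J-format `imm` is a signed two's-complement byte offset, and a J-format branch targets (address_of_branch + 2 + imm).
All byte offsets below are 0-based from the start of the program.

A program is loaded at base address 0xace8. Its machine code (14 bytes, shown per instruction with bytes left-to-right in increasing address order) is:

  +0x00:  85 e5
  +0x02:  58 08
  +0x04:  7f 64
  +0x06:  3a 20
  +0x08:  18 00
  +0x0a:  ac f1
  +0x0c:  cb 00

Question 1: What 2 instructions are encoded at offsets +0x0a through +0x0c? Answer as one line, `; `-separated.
subi si, #241; neg dx

+0x0a: ac f1 ⇒ word 0xacf1 (big)
  top 5b → 0x15 → subi [RI]
  rd@[10:8]=0x4 ⇒ si
  imm@[7:0]=0xf1 ⇒ #241
+0x0c: cb 00 ⇒ word 0xcb00 (big)
  top 5b → 0x19 → neg [R]
  rd@[10:8]=0x3 ⇒ dx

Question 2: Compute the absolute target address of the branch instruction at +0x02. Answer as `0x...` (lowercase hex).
0xacf4

+0x02: 58 08 ⇒ word 0x5808 (big)
  opcode bits[15:11]=0xb: jsr/J
  imm: (w>>0)&0x7ff=0x8 → #8
  target = base 0xace8 + off 0x02 + 2 + imm 8 = 0xacf4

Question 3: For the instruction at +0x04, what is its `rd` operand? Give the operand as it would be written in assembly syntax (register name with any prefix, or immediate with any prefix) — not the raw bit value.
sp

off 0x04: read 7f 64 as big → 0x7f64
  op=0x7f64>>11=0xf ⇒ cpi (RI)
  [10:8] rd=7 = sp
  [7:0] imm=100 = #100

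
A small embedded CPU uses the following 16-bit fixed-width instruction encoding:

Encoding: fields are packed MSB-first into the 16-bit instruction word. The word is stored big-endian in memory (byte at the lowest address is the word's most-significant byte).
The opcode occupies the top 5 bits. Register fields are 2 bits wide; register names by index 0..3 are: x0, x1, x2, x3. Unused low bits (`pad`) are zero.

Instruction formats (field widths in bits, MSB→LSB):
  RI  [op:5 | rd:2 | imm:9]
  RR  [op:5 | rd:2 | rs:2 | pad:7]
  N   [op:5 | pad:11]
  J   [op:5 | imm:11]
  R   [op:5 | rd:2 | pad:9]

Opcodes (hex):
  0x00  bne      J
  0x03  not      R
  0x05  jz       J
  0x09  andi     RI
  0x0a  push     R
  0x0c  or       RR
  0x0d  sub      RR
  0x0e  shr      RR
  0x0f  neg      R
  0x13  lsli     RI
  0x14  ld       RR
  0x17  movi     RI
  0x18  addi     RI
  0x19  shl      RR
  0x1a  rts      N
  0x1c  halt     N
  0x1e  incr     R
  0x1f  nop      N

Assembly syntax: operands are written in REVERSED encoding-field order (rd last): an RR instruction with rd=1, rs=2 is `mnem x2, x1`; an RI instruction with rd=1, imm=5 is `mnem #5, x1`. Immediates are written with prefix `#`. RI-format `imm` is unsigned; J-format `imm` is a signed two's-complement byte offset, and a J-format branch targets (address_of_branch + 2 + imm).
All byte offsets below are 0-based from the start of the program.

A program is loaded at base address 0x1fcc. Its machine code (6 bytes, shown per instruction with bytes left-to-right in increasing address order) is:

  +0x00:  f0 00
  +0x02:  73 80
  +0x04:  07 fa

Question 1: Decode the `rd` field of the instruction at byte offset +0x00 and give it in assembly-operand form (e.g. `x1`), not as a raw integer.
@+00  big-endian(f0 00) = 0xf000
  opcode bits[15:11]=0x1e: incr/R
  rd@[10:9]=0x0 ⇒ x0

x0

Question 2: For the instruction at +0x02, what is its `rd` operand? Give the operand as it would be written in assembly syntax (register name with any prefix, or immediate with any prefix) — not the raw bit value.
+0x02: 73 80 ⇒ word 0x7380 (big)
  op=0x7380>>11=0xe ⇒ shr (RR)
  [10:9] rd=1 = x1
  [8:7] rs=3 = x3

x1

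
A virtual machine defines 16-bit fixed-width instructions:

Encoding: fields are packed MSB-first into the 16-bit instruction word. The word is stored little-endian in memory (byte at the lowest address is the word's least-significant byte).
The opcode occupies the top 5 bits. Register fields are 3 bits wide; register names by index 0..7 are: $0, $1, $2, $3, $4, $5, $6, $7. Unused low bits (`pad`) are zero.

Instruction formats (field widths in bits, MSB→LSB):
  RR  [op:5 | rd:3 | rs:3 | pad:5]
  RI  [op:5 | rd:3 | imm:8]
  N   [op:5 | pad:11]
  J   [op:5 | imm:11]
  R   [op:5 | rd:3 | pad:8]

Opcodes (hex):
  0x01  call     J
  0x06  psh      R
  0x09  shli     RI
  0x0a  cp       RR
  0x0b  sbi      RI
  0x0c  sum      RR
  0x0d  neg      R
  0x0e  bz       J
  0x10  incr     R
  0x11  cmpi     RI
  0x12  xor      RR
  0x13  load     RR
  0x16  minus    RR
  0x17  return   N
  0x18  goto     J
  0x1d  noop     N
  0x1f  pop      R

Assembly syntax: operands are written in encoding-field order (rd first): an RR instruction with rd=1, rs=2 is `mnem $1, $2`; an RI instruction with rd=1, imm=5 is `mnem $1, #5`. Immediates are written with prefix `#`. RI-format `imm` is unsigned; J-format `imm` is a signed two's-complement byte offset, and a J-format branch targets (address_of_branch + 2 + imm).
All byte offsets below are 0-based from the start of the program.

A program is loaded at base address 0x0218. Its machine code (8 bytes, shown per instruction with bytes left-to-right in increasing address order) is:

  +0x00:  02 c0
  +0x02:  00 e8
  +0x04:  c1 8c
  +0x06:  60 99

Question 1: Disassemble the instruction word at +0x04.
[04] c1 8c → 0x8cc1
  opcode bits[15:11]=0x11: cmpi/RI
  rd@[10:8]=0x4 ⇒ $4
  imm@[7:0]=0xc1 ⇒ #193

cmpi $4, #193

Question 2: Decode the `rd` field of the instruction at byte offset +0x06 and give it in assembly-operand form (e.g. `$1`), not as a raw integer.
$1

[06] 60 99 → 0x9960
  opcode bits[15:11]=0x13: load/RR
  rd: (w>>8)&0x7=0x1 → $1
  rs: (w>>5)&0x7=0x3 → $3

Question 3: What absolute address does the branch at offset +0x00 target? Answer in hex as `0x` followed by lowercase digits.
@+00  little-endian(02 c0) = 0xc002
  top 5b → 0x18 → goto [J]
  [10:0] imm=2 = #2
  target = base 0x0218 + off 0x00 + 2 + imm 2 = 0x021c

0x021c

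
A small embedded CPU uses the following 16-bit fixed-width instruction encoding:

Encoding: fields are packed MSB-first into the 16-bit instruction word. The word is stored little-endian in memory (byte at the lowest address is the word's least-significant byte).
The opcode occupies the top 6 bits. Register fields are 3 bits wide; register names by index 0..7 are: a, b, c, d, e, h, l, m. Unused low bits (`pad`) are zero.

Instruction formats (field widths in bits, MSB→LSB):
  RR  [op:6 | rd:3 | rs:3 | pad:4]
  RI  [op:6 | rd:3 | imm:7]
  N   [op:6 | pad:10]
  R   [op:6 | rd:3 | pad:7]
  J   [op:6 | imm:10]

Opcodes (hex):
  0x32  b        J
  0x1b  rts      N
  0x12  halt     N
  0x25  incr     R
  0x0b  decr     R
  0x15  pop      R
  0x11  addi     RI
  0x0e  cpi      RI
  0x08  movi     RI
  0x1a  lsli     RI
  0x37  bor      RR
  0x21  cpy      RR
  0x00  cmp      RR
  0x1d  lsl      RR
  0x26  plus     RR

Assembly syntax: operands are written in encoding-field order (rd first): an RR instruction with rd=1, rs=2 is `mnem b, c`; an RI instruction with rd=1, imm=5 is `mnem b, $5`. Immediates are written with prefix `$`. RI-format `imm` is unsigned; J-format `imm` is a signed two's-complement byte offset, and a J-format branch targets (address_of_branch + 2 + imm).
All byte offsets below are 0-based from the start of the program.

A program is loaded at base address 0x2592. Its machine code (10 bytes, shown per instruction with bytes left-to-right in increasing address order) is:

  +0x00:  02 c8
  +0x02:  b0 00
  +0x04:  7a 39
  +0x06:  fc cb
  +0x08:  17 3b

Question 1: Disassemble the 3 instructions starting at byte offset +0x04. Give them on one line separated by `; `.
cpi c, $122; b $-4; cpi l, $23

@+04  little-endian(7a 39) = 0x397a
  op=0x397a>>10=0xe ⇒ cpi (RI)
  rd: (w>>7)&0x7=0x2 → c
  imm: (w>>0)&0x7f=0x7a → $122
@+06  little-endian(fc cb) = 0xcbfc
  op=0xcbfc>>10=0x32 ⇒ b (J)
  imm: (w>>0)&0x3ff=0x3fc (s10→-4) → $-4
@+08  little-endian(17 3b) = 0x3b17
  op=0x3b17>>10=0xe ⇒ cpi (RI)
  rd: (w>>7)&0x7=0x6 → l
  imm: (w>>0)&0x7f=0x17 → $23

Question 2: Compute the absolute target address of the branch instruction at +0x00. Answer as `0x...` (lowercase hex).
0x2596

+0x00: 02 c8 ⇒ word 0xc802 (little)
  top 6b → 0x32 → b [J]
  imm: (w>>0)&0x3ff=0x2 → $2
  target = base 0x2592 + off 0x00 + 2 + imm 2 = 0x2596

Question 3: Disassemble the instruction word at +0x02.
[02] b0 00 → 0x00b0
  opcode bits[15:10]=0x0: cmp/RR
  rd@[9:7]=0x1 ⇒ b
  rs@[6:4]=0x3 ⇒ d

cmp b, d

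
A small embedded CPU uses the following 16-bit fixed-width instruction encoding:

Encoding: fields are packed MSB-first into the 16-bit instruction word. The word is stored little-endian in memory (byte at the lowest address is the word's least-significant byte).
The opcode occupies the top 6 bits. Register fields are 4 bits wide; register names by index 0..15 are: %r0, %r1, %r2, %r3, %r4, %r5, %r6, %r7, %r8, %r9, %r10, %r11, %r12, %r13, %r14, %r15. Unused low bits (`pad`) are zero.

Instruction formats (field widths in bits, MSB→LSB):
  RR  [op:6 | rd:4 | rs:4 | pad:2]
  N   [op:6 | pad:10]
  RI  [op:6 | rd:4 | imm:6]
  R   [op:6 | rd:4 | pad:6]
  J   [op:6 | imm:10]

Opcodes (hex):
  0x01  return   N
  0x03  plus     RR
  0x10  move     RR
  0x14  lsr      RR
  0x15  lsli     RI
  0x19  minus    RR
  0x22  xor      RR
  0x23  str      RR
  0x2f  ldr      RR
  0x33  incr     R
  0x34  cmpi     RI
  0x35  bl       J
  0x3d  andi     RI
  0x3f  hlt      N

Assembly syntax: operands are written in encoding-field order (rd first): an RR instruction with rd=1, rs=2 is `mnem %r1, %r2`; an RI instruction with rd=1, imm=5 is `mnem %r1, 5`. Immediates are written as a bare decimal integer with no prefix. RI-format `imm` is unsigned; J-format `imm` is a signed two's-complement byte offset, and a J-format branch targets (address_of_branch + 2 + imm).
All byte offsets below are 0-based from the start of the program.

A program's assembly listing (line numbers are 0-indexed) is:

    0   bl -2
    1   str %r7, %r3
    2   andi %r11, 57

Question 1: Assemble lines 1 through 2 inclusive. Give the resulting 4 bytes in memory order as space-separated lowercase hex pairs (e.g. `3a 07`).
1. str fields op=0x23:6|rd=7:4|rs=3:4|pad=0:2 → word 8dcch → cc 8d
2. andi fields op=0x3d:6|rd=11:4|imm=57:6 → word f6f9h → f9 f6

cc 8d f9 f6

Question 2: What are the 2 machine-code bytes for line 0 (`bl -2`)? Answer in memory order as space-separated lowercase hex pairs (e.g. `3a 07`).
L0: bl op=0x35:6|imm=-2:10 ⇒ 0xd7fe ⇒ little fe d7

fe d7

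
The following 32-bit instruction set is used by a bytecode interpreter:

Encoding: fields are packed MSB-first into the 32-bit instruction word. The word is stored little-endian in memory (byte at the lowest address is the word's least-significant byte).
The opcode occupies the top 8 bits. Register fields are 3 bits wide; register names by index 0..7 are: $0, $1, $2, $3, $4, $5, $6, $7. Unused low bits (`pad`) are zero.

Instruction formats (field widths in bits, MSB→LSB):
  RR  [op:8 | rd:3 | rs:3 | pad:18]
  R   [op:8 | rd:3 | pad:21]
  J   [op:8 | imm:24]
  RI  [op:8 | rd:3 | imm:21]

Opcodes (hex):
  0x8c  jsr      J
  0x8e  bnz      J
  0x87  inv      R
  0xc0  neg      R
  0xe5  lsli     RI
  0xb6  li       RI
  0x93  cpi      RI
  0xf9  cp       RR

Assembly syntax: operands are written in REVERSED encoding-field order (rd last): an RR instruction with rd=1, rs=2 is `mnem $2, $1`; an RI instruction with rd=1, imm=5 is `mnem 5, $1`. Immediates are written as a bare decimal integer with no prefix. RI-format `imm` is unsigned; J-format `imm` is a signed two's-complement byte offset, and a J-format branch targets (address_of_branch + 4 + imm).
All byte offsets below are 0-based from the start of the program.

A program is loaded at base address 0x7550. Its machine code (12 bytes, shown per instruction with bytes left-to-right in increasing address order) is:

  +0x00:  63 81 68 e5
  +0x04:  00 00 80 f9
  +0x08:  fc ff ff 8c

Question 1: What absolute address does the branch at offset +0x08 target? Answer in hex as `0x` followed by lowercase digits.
@+08  little-endian(fc ff ff 8c) = 0x8cfffffc
  opcode bits[31:24]=0x8c: jsr/J
  [23:0] imm=16777212 (s24→-4) = -4
  target = base 0x7550 + off 0x08 + 4 + imm -4 = 0x7558

0x7558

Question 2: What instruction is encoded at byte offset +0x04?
cp $0, $4

@+04  little-endian(00 00 80 f9) = 0xf9800000
  op=0xf9800000>>24=0xf9 ⇒ cp (RR)
  [23:21] rd=4 = $4
  [20:18] rs=0 = $0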